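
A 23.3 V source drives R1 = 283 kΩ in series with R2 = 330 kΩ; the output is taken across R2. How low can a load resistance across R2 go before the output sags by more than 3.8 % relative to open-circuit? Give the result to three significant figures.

Output resistance R_th = R1‖R2 = (283 × 330)/613.0 = 152.3 kΩ.
The fractional drop is R_th/(R_th + R_L); requiring this ≤ 0.0380 gives R_L ≥ R_th(1/0.0380 − 1) = 152.3 × 25.32 = 3.86 MΩ.

R_L(min) ≈ 3.86 MΩ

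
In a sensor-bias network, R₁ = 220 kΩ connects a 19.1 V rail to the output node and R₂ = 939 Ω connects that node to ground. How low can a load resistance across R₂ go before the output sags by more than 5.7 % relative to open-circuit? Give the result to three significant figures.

Output resistance R_th = R₁‖R₂ = (220000 × 939)/220900 = 935.0 Ω.
The fractional drop is R_th/(R_th + R_L); requiring this ≤ 0.0570 gives R_L ≥ R_th(1/0.0570 − 1) = 935.0 × 16.54 = 15.5 kΩ.

R_L(min) ≈ 15.5 kΩ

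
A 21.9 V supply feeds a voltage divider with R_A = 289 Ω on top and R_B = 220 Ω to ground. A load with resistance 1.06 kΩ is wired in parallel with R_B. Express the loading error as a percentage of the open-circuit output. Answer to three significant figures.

10.5 %

The divider's output (Thévenin) resistance is R_A‖R_B = 124.9 Ω.
Fractional drop under load = R_th/(R_th + R_L) = 124.9 / (124.9 + 1060) = 0.1054.
So the output falls by 10.5 %.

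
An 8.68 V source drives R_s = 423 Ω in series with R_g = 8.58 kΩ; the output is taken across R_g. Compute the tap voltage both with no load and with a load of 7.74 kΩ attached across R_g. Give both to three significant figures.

Unloaded: 8.27 V; loaded: 7.86 V

Open-circuit: V = 8.68 × 8580/(423 + 8580) = 8.27 V.
With the load, R_g becomes R_g‖R_L = 4069 Ω, so V = 8.68 × 4069/4492 = 7.86 V.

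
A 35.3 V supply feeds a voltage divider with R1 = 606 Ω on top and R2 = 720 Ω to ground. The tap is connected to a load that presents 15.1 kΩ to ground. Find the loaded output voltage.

V_out ≈ 18.8 V

The load sits in parallel with R2: R2‖R_L = (720 × 15100) / (720 + 15100) = 687.2 Ω.
V_out = 35.3 × 687.2 / (606 + 687.2) = 35.3 × 687.2/1293 = 18.8 V.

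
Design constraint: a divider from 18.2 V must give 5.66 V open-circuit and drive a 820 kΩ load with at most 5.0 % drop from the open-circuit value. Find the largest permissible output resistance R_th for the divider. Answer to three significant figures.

R_th ≤ 43.2 kΩ

Loading drop = R_th/(R_th + R_L) ≤ 0.0500, so R_th ≤ R_L · ε/(1−ε) = 820 kΩ × 0.0500/0.9500 = 43.2 kΩ.
(Any R1, R2 with R2/(R1+R2) = 0.311 and R1‖R2 ≤ 43.2 kΩ will meet the spec.)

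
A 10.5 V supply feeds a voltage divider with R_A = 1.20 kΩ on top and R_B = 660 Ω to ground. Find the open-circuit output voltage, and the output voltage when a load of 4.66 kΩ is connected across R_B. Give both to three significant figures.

Open-circuit: V = 10.5 × 660/(1200 + 660) = 3.73 V.
With the load, R_B becomes R_B‖R_L = 578.1 Ω, so V = 10.5 × 578.1/1778 = 3.41 V.

Unloaded: 3.73 V; loaded: 3.41 V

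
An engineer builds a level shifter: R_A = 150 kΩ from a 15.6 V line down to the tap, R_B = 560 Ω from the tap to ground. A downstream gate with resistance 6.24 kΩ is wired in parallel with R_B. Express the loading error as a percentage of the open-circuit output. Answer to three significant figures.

8.21 %

The divider's output (Thévenin) resistance is R_A‖R_B = 557.9 Ω.
Fractional drop under load = R_th/(R_th + R_L) = 557.9 / (557.9 + 6240) = 0.08207.
So the output falls by 8.21 %.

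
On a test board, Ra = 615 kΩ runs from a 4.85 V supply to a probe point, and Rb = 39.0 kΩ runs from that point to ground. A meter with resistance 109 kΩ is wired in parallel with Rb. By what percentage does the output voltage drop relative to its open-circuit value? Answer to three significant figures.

Unloaded V = 4.85 × 39.0/654.0 = 0.2892 V.
Loaded: Rb‖R_L = 28.72 kΩ, giving V = 4.85 × 28.72/643.7 = 0.2164 V.
Drop = (0.2892 − 0.2164) / 0.2892 = 25.2 %.

25.2 %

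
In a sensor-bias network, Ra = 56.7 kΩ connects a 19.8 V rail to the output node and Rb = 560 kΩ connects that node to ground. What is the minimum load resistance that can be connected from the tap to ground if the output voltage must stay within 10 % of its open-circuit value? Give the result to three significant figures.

R_L(min) ≈ 463 kΩ

Output resistance R_th = Ra‖Rb = (56.7 × 560)/616.7 = 51.49 kΩ.
The fractional drop is R_th/(R_th + R_L); requiring this ≤ 0.100 gives R_L ≥ R_th(1/0.100 − 1) = 51.49 × 9.000 = 463 kΩ.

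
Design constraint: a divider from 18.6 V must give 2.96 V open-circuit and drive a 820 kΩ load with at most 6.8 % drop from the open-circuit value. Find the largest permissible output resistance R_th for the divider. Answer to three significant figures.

R_th ≤ 59.8 kΩ

Loading drop = R_th/(R_th + R_L) ≤ 0.0680, so R_th ≤ R_L · ε/(1−ε) = 820 kΩ × 0.0680/0.9320 = 59.8 kΩ.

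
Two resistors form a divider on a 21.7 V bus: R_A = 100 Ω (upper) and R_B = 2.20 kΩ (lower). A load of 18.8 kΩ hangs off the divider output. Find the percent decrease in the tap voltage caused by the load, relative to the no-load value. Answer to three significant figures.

0.506 %

The divider's output (Thévenin) resistance is R_A‖R_B = 95.65 Ω.
Fractional drop under load = R_th/(R_th + R_L) = 95.65 / (95.65 + 18800) = 0.005062.
So the output falls by 0.506 %.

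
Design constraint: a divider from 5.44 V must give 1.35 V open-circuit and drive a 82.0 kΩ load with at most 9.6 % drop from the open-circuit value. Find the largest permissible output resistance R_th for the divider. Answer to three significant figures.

Loading drop = R_th/(R_th + R_L) ≤ 0.0960, so R_th ≤ R_L · ε/(1−ε) = 82.0 kΩ × 0.0960/0.9040 = 8.71 kΩ.
(Any R1, R2 with R2/(R1+R2) = 0.248 and R1‖R2 ≤ 8.71 kΩ will meet the spec.)

R_th ≤ 8.71 kΩ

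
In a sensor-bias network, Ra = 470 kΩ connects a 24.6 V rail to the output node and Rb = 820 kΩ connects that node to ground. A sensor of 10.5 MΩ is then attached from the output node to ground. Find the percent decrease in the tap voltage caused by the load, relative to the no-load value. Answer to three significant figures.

The divider's output (Thévenin) resistance is Ra‖Rb = 298.8 kΩ.
Fractional drop under load = R_th/(R_th + R_L) = 298.8 / (298.8 + 10500) = 0.02767.
So the output falls by 2.77 %.

2.77 %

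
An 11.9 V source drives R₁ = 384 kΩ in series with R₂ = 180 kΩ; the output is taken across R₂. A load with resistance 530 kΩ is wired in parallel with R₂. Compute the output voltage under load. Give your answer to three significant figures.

The load sits in parallel with R₂: R₂‖R_L = (180 × 530) / (180 + 530) = 134.4 kΩ.
V_out = 11.9 × 134.4 / (384 + 134.4) = 11.9 × 134.4/518.4 = 3.08 V.

V_out ≈ 3.08 V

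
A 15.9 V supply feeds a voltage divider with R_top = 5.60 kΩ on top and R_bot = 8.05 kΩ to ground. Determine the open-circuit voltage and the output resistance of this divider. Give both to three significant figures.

V_th is the open-circuit tap voltage: 15.9 × 8.05/(5.60 + 8.05) = 9.38 V.
With the supply zeroed, R_top and R_bot appear in parallel from the tap: R_th = R_top‖R_bot = (5.60 × 8.05)/13.65 = 3.30 kΩ.

V_th = 9.38 V, R_th = 3.30 kΩ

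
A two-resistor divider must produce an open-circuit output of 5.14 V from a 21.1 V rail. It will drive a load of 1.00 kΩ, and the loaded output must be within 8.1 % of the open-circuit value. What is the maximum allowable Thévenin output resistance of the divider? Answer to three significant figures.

R_th ≤ 88.1 Ω

Loading drop = R_th/(R_th + R_L) ≤ 0.0810, so R_th ≤ R_L · ε/(1−ε) = 1.00 kΩ × 0.0810/0.9190 = 88.1 Ω.
(Any R1, R2 with R2/(R1+R2) = 0.244 and R1‖R2 ≤ 88.1 Ω will meet the spec.)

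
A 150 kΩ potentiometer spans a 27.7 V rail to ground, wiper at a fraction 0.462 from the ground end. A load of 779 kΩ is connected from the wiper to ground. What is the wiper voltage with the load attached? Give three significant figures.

The wiper splits the pot into (1−α)R = 80.70 kΩ above and αR = 69.30 kΩ below.
Lower section ‖ load = 63.64 kΩ.
V_wiper = 27.7 × 63.64/(80.70 + 63.64) = 12.2 V.

V ≈ 12.2 V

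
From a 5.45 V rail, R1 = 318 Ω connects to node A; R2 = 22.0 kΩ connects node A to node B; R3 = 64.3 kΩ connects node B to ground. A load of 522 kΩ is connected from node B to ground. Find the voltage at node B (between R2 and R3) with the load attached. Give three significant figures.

V ≈ 3.92 V

At node B, R3 is in parallel with the load: R3‖R_L = 57250 Ω.
Below node A the resistance is R2 + (R3‖R_L) = 79250 Ω, so V_A = 5.45 × 79250/79570 = 5.428 V.
Then V_B = V_A × (R3‖R_L)/(R2 + R3‖R_L) = 5.428 × 57250/79250 = 3.92 V.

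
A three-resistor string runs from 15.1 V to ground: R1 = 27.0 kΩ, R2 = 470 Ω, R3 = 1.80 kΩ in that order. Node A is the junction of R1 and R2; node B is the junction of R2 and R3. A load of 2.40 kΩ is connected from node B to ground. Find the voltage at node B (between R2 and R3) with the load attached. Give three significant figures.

At node B, R3 is in parallel with the load: R3‖R_L = 1029 Ω.
Below node A the resistance is R2 + (R3‖R_L) = 1499 Ω, so V_A = 15.1 × 1499/28500 = 0.7940 V.
Then V_B = V_A × (R3‖R_L)/(R2 + R3‖R_L) = 0.7940 × 1029/1499 = 0.545 V.

V ≈ 0.545 V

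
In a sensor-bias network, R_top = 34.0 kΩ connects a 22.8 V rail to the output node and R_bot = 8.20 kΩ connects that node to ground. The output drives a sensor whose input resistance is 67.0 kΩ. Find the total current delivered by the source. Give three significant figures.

R_bot‖R_L = 7.306 kΩ, so the source sees R_top + R_bot‖R_L = 41.31 kΩ.
I = 22.8 V / 41.31 kΩ = 0.552 mA.

I ≈ 0.552 mA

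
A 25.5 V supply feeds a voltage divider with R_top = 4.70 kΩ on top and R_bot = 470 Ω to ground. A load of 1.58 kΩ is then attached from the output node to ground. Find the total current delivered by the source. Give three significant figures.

R_bot‖R_L = 362.2 Ω, so the source sees R_top + R_bot‖R_L = 5062 Ω.
I = 25.5 V / 5062 Ω = 5.04 mA.

I ≈ 5.04 mA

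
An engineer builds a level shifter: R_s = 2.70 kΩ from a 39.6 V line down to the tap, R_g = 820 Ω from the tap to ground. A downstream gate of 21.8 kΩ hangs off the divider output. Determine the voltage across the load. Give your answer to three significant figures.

The load sits in parallel with R_g: R_g‖R_L = (820 × 21800) / (820 + 21800) = 790.3 Ω.
V_out = 39.6 × 790.3 / (2700 + 790.3) = 39.6 × 790.3/3490 = 8.97 V.
(Unloaded it would have been 9.22 V.)

V_out ≈ 8.97 V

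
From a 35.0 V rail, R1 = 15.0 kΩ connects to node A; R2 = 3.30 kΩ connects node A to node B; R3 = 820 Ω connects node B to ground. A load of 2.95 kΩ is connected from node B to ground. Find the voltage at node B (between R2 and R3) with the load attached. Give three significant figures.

V ≈ 1.19 V

At node B, R3 is in parallel with the load: R3‖R_L = 641.6 Ω.
Below node A the resistance is R2 + (R3‖R_L) = 3942 Ω, so V_A = 35.0 × 3942/18940 = 7.283 V.
Then V_B = V_A × (R3‖R_L)/(R2 + R3‖R_L) = 7.283 × 641.6/3942 = 1.19 V.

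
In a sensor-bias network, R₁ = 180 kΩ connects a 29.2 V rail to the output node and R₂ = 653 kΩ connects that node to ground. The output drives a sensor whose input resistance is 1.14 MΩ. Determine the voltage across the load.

V_out ≈ 20.4 V

The load sits in parallel with R₂: R₂‖R_L = (653 × 1140) / (653 + 1140) = 415.2 kΩ.
V_out = 29.2 × 415.2 / (180 + 415.2) = 29.2 × 415.2/595.2 = 20.4 V.
(Unloaded it would have been 22.9 V.)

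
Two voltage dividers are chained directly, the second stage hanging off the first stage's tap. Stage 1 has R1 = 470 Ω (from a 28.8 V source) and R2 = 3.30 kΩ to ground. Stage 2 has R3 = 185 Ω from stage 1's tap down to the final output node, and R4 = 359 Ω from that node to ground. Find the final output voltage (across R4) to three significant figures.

Stage 2 presents R3+R4 = 544.0 Ω as a load on stage 1's tap.
Stage 1's lower leg becomes R2‖(R3+R4) = 467.0 Ω, so V_mid = 28.8 × 467.0/937.0 = 14.35 V.
Stage 2 is itself unloaded: V_out = V_mid × R4/(R3+R4) = 14.35 × 359/544.0 = 9.47 V.

V_out ≈ 9.47 V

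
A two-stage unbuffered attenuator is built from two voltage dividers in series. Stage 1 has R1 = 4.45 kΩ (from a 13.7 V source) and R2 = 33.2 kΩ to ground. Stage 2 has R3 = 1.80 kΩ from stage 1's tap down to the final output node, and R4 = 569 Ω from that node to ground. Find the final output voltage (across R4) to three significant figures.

Stage 2 presents R3+R4 = 2369 Ω as a load on stage 1's tap.
Stage 1's lower leg becomes R2‖(R3+R4) = 2211 Ω, so V_mid = 13.7 × 2211/6661 = 4.548 V.
Stage 2 is itself unloaded: V_out = V_mid × R4/(R3+R4) = 4.548 × 569/2369 = 1.09 V.

V_out ≈ 1.09 V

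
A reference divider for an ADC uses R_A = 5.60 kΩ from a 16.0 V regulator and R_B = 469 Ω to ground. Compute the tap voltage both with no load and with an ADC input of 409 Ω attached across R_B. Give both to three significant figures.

Open-circuit: V = 16.0 × 469/(5600 + 469) = 1.24 V.
With the load, R_B becomes R_B‖R_L = 218.5 Ω, so V = 16.0 × 218.5/5818 = 0.601 V.

Unloaded: 1.24 V; loaded: 0.601 V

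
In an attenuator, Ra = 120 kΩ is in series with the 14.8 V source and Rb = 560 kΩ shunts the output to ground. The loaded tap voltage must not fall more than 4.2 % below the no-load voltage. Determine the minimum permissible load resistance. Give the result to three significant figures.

Output resistance R_th = Ra‖Rb = (120 × 560)/680.0 = 98.82 kΩ.
The fractional drop is R_th/(R_th + R_L); requiring this ≤ 0.0420 gives R_L ≥ R_th(1/0.0420 − 1) = 98.82 × 22.81 = 2.25 MΩ.

R_L(min) ≈ 2.25 MΩ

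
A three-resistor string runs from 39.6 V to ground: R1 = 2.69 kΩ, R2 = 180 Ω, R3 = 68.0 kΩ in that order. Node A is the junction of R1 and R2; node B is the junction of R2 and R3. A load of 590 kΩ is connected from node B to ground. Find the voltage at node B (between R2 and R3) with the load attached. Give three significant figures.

V ≈ 37.8 V

At node B, R3 is in parallel with the load: R3‖R_L = 60970 Ω.
Below node A the resistance is R2 + (R3‖R_L) = 61150 Ω, so V_A = 39.6 × 61150/63840 = 37.93 V.
Then V_B = V_A × (R3‖R_L)/(R2 + R3‖R_L) = 37.93 × 60970/61150 = 37.8 V.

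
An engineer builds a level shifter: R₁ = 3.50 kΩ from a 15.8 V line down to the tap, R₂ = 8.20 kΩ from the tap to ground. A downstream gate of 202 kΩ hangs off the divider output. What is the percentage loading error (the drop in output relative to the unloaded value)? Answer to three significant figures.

The divider's output (Thévenin) resistance is R₁‖R₂ = 2.453 kΩ.
Fractional drop under load = R_th/(R_th + R_L) = 2.453 / (2.453 + 202) = 0.01200.
So the output falls by 1.20 %.

1.20 %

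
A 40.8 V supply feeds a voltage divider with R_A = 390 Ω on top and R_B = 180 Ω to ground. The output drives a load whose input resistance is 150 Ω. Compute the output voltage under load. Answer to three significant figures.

The load sits in parallel with R_B: R_B‖R_L = (180 × 150) / (180 + 150) = 81.82 Ω.
V_out = 40.8 × 81.82 / (390 + 81.82) = 40.8 × 81.82/471.8 = 7.08 V.
(Unloaded it would have been 12.9 V.)

V_out ≈ 7.08 V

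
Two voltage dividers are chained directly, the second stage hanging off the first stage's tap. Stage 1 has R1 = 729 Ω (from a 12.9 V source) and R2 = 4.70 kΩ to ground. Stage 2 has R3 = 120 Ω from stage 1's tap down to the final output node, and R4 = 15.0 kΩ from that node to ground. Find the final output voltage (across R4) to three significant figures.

Stage 2 presents R3+R4 = 15120 Ω as a load on stage 1's tap.
Stage 1's lower leg becomes R2‖(R3+R4) = 3585 Ω, so V_mid = 12.9 × 3585/4314 = 10.72 V.
Stage 2 is itself unloaded: V_out = V_mid × R4/(R3+R4) = 10.72 × 15000/15120 = 10.6 V.

V_out ≈ 10.6 V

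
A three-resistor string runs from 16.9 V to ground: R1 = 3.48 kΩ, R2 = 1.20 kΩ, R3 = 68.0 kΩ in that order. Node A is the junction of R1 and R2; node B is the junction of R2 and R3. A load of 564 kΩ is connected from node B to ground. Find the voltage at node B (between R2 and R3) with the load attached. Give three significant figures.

V ≈ 15.7 V

At node B, R3 is in parallel with the load: R3‖R_L = 60.68 kΩ.
Below node A the resistance is R2 + (R3‖R_L) = 61.88 kΩ, so V_A = 16.9 × 61.88/65.36 = 16.00 V.
Then V_B = V_A × (R3‖R_L)/(R2 + R3‖R_L) = 16.00 × 60.68/61.88 = 15.7 V.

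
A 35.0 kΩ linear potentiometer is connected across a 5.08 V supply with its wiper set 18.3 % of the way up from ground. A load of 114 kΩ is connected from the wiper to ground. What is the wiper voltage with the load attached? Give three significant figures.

V ≈ 0.889 V

The wiper splits the pot into (1−α)R = 28.59 kΩ above and αR = 6.405 kΩ below.
Lower section ‖ load = 6.064 kΩ.
V_wiper = 5.08 × 6.064/(28.59 + 6.064) = 0.889 V.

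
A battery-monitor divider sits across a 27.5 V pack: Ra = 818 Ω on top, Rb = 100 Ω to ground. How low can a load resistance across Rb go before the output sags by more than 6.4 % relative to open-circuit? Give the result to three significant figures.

Output resistance R_th = Ra‖Rb = (818 × 100)/918.0 = 89.11 Ω.
The fractional drop is R_th/(R_th + R_L); requiring this ≤ 0.0640 gives R_L ≥ R_th(1/0.0640 − 1) = 89.11 × 14.62 = 1.30 kΩ.

R_L(min) ≈ 1.30 kΩ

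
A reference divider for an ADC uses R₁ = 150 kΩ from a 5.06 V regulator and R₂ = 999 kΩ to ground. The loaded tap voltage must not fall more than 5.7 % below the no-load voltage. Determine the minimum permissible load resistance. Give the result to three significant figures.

Output resistance R_th = R₁‖R₂ = (150 × 999)/1149 = 130.4 kΩ.
The fractional drop is R_th/(R_th + R_L); requiring this ≤ 0.0570 gives R_L ≥ R_th(1/0.0570 − 1) = 130.4 × 16.54 = 2.16 MΩ.

R_L(min) ≈ 2.16 MΩ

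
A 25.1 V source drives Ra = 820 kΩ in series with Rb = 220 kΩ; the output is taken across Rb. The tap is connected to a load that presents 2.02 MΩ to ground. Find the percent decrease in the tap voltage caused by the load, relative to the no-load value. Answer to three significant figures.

7.91 %

The divider's output (Thévenin) resistance is Ra‖Rb = 173.5 kΩ.
Fractional drop under load = R_th/(R_th + R_L) = 173.5 / (173.5 + 2020) = 0.07908.
So the output falls by 7.91 %.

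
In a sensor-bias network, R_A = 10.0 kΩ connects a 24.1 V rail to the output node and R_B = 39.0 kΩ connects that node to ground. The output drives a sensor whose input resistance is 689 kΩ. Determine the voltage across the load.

The load sits in parallel with R_B: R_B‖R_L = (39.0 × 689) / (39.0 + 689) = 36.91 kΩ.
V_out = 24.1 × 36.91 / (10.0 + 36.91) = 24.1 × 36.91/46.91 = 19.0 V.

V_out ≈ 19.0 V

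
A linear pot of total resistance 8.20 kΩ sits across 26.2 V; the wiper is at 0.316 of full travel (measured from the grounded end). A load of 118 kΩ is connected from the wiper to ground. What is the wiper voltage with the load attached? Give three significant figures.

V ≈ 8.16 V

The wiper splits the pot into (1−α)R = 5.609 kΩ above and αR = 2.591 kΩ below.
Lower section ‖ load = 2.536 kΩ.
V_wiper = 26.2 × 2.536/(5.609 + 2.536) = 8.16 V.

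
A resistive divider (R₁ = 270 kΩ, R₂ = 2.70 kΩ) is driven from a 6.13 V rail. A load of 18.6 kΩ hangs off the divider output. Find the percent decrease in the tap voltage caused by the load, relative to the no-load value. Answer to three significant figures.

12.6 %

Unloaded V = 6.13 × 2.70/272.7 = 0.060693 V.
Loaded: R₂‖R_L = 2.358 kΩ, giving V = 6.13 × 2.358/272.4 = 0.053066 V.
Drop = (0.060693 − 0.053066) / 0.060693 = 12.6 %.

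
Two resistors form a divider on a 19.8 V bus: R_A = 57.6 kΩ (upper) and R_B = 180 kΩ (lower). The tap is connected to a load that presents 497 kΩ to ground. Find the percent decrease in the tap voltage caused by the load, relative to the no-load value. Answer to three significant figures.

8.07 %

Unloaded V = 19.8 × 180/237.6 = 15.000 V.
Loaded: R_B‖R_L = 132.1 kΩ, giving V = 19.8 × 132.1/189.7 = 13.789 V.
Drop = (15.000 − 13.789) / 15.000 = 8.07 %.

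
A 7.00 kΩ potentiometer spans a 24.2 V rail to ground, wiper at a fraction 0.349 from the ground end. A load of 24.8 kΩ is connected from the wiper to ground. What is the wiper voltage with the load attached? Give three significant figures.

The wiper splits the pot into (1−α)R = 4.557 kΩ above and αR = 2.443 kΩ below.
Lower section ‖ load = 2.224 kΩ.
V_wiper = 24.2 × 2.224/(4.557 + 2.224) = 7.94 V.

V ≈ 7.94 V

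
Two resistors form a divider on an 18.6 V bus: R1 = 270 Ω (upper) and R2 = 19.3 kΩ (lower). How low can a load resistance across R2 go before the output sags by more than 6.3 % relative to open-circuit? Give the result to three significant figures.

R_L(min) ≈ 3.96 kΩ

Output resistance R_th = R1‖R2 = (270 × 19300)/19570 = 266.3 Ω.
The fractional drop is R_th/(R_th + R_L); requiring this ≤ 0.0630 gives R_L ≥ R_th(1/0.0630 − 1) = 266.3 × 14.87 = 3.96 kΩ.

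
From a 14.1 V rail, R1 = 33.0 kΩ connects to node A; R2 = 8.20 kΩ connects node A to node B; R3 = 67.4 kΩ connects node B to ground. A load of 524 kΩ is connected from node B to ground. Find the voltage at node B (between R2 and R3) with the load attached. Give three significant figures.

V ≈ 8.34 V

At node B, R3 is in parallel with the load: R3‖R_L = 59.72 kΩ.
Below node A the resistance is R2 + (R3‖R_L) = 67.92 kΩ, so V_A = 14.1 × 67.92/100.9 = 9.489 V.
Then V_B = V_A × (R3‖R_L)/(R2 + R3‖R_L) = 9.489 × 59.72/67.92 = 8.34 V.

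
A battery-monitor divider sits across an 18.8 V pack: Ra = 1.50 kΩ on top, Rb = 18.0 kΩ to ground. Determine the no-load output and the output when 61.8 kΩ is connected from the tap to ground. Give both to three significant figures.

Open-circuit: V = 18.8 × 18.0/(1.50 + 18.0) = 17.4 V.
With the load, Rb becomes Rb‖R_L = 13.94 kΩ, so V = 18.8 × 13.94/15.44 = 17.0 V.

Unloaded: 17.4 V; loaded: 17.0 V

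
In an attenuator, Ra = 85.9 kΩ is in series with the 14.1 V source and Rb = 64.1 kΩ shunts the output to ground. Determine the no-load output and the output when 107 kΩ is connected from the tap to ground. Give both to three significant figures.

Open-circuit: V = 14.1 × 64.1/(85.9 + 64.1) = 6.03 V.
With the load, Rb becomes Rb‖R_L = 40.09 kΩ, so V = 14.1 × 40.09/126.0 = 4.49 V.

Unloaded: 6.03 V; loaded: 4.49 V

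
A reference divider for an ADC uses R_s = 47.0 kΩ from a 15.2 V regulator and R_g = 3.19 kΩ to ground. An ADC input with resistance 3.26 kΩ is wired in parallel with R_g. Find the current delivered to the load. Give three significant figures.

R_g‖R_L = 1.612 kΩ; V_out = 15.2 × 1.612/48.61 = 0.5041 V.
I_L = V_out / R_L = 0.5041 / 3.26 kΩ = 0.155 mA.

I_L ≈ 0.155 mA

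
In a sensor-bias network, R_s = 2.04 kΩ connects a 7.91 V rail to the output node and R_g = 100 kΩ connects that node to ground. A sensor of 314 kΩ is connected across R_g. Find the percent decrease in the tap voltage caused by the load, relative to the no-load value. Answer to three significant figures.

0.633 %

The divider's output (Thévenin) resistance is R_s‖R_g = 1.999 kΩ.
Fractional drop under load = R_th/(R_th + R_L) = 1.999 / (1.999 + 314) = 0.006327.
So the output falls by 0.633 %.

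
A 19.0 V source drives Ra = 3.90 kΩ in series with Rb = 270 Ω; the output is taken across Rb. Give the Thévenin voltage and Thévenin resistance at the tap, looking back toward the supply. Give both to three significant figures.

V_th is the open-circuit tap voltage: 19.0 × 270/(3900 + 270) = 1.23 V.
With the supply zeroed, Ra and Rb appear in parallel from the tap: R_th = Ra‖Rb = (3900 × 270)/4170 = 253 Ω.

V_th = 1.23 V, R_th = 253 Ω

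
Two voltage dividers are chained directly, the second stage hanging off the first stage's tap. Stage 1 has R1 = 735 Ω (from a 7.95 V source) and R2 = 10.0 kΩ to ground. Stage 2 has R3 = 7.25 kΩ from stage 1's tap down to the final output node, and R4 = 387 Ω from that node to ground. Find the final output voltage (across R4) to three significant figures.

V_out ≈ 0.344 V

Stage 2 presents R3+R4 = 7637 Ω as a load on stage 1's tap.
Stage 1's lower leg becomes R2‖(R3+R4) = 4330 Ω, so V_mid = 7.95 × 4330/5065 = 6.796 V.
Stage 2 is itself unloaded: V_out = V_mid × R4/(R3+R4) = 6.796 × 387/7637 = 0.344 V.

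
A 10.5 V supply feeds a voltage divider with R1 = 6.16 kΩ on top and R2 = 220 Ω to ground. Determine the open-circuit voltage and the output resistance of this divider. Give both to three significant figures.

V_th = 0.362 V, R_th = 212 Ω

V_th is the open-circuit tap voltage: 10.5 × 220/(6160 + 220) = 0.362 V.
With the supply zeroed, R1 and R2 appear in parallel from the tap: R_th = R1‖R2 = (6160 × 220)/6380 = 212 Ω.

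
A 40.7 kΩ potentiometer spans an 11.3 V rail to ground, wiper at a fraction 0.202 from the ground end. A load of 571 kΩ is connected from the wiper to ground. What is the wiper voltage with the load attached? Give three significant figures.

V ≈ 2.26 V

The wiper splits the pot into (1−α)R = 32.48 kΩ above and αR = 8.221 kΩ below.
Lower section ‖ load = 8.105 kΩ.
V_wiper = 11.3 × 8.105/(32.48 + 8.105) = 2.26 V.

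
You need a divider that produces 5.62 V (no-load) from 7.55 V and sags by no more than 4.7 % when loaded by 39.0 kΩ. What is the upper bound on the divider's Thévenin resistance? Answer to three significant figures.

Loading drop = R_th/(R_th + R_L) ≤ 0.0470, so R_th ≤ R_L · ε/(1−ε) = 39.0 kΩ × 0.0470/0.9530 = 1.92 kΩ.
(Any R1, R2 with R2/(R1+R2) = 0.744 and R1‖R2 ≤ 1.92 kΩ will meet the spec.)

R_th ≤ 1.92 kΩ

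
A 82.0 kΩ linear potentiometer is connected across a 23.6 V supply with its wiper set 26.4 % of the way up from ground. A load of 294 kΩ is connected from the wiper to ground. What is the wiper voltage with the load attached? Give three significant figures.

V ≈ 5.91 V

The wiper splits the pot into (1−α)R = 60.35 kΩ above and αR = 21.65 kΩ below.
Lower section ‖ load = 20.16 kΩ.
V_wiper = 23.6 × 20.16/(60.35 + 20.16) = 5.91 V.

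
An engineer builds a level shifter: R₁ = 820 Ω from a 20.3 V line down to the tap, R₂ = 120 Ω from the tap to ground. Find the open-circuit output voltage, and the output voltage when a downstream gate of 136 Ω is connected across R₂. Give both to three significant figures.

Open-circuit: V = 20.3 × 120/(820 + 120) = 2.59 V.
With the load, R₂ becomes R₂‖R_L = 63.75 Ω, so V = 20.3 × 63.75/883.8 = 1.46 V.

Unloaded: 2.59 V; loaded: 1.46 V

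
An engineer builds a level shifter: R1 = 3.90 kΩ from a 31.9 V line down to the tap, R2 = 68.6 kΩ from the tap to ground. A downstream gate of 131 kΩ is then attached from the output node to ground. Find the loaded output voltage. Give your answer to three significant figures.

V_out ≈ 29.4 V

The load sits in parallel with R2: R2‖R_L = (68.6 × 131) / (68.6 + 131) = 45.02 kΩ.
V_out = 31.9 × 45.02 / (3.90 + 45.02) = 31.9 × 45.02/48.92 = 29.4 V.
(Unloaded it would have been 30.2 V.)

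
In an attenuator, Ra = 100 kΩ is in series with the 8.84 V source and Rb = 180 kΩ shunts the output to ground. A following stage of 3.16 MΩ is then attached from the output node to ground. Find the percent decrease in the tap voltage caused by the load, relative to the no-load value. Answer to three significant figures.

1.99 %

The divider's output (Thévenin) resistance is Ra‖Rb = 64.29 kΩ.
Fractional drop under load = R_th/(R_th + R_L) = 64.29 / (64.29 + 3160) = 0.01994.
So the output falls by 1.99 %.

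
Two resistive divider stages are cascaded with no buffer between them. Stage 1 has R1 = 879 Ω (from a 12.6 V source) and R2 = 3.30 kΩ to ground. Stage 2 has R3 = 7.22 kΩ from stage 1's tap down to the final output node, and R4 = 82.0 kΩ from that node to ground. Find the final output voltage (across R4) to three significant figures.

V_out ≈ 9.07 V

Stage 2 presents R3+R4 = 89220 Ω as a load on stage 1's tap.
Stage 1's lower leg becomes R2‖(R3+R4) = 3182 Ω, so V_mid = 12.6 × 3182/4061 = 9.873 V.
Stage 2 is itself unloaded: V_out = V_mid × R4/(R3+R4) = 9.873 × 82000/89220 = 9.07 V.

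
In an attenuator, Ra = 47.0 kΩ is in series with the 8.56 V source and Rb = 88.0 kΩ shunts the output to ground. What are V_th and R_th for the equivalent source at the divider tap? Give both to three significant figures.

V_th = 5.58 V, R_th = 30.6 kΩ

V_th is the open-circuit tap voltage: 8.56 × 88.0/(47.0 + 88.0) = 5.58 V.
With the supply zeroed, Ra and Rb appear in parallel from the tap: R_th = Ra‖Rb = (47.0 × 88.0)/135.0 = 30.6 kΩ.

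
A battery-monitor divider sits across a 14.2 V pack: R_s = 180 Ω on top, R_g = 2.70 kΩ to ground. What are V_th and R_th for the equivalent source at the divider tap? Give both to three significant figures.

V_th = 13.3 V, R_th = 169 Ω

V_th is the open-circuit tap voltage: 14.2 × 2700/(180 + 2700) = 13.3 V.
With the supply zeroed, R_s and R_g appear in parallel from the tap: R_th = R_s‖R_g = (180 × 2700)/2880 = 169 Ω.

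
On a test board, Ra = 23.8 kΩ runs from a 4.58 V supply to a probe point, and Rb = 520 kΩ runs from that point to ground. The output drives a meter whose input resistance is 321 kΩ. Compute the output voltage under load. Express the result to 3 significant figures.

The load sits in parallel with Rb: Rb‖R_L = (520 × 321) / (520 + 321) = 198.5 kΩ.
V_out = 4.58 × 198.5 / (23.8 + 198.5) = 4.58 × 198.5/222.3 = 4.09 V.

V_out ≈ 4.09 V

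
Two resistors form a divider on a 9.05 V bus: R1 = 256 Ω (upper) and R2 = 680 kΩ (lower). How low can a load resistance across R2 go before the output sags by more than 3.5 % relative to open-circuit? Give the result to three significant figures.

R_L(min) ≈ 7.06 kΩ

Output resistance R_th = R1‖R2 = (256 × 680000)/680300 = 255.9 Ω.
The fractional drop is R_th/(R_th + R_L); requiring this ≤ 0.0350 gives R_L ≥ R_th(1/0.0350 − 1) = 255.9 × 27.57 = 7.06 kΩ.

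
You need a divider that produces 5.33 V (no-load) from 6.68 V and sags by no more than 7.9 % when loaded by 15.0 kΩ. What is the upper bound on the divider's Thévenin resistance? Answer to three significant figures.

R_th ≤ 1.29 kΩ

Loading drop = R_th/(R_th + R_L) ≤ 0.0790, so R_th ≤ R_L · ε/(1−ε) = 15.0 kΩ × 0.0790/0.9210 = 1.29 kΩ.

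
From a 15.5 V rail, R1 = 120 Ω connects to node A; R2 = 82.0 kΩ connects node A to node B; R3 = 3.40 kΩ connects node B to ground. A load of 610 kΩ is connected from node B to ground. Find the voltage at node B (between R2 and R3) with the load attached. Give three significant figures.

At node B, R3 is in parallel with the load: R3‖R_L = 3381 Ω.
Below node A the resistance is R2 + (R3‖R_L) = 85380 Ω, so V_A = 15.5 × 85380/85500 = 15.48 V.
Then V_B = V_A × (R3‖R_L)/(R2 + R3‖R_L) = 15.48 × 3381/85380 = 0.613 V.

V ≈ 0.613 V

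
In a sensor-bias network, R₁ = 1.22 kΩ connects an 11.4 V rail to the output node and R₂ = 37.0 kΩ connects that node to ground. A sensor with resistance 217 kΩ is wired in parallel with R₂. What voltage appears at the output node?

The load sits in parallel with R₂: R₂‖R_L = (37.0 × 217) / (37.0 + 217) = 31.61 kΩ.
V_out = 11.4 × 31.61 / (1.22 + 31.61) = 11.4 × 31.61/32.83 = 11.0 V.

V_out ≈ 11.0 V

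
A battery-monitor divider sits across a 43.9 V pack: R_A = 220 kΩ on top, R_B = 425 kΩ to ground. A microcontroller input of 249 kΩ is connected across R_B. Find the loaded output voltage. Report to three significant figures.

V_out ≈ 18.3 V

The load sits in parallel with R_B: R_B‖R_L = (425 × 249) / (425 + 249) = 157.0 kΩ.
V_out = 43.9 × 157.0 / (220 + 157.0) = 43.9 × 157.0/377.0 = 18.3 V.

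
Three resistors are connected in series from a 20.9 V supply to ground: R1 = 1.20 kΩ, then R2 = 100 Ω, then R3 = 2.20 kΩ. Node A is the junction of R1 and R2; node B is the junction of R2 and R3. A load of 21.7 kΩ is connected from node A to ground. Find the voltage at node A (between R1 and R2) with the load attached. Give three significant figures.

Below node A the series string R2+R3 = 2300 Ω sits in parallel with the 21700 Ω load: 2080 Ω.
V_A = 20.9 × 2080/(1200 + 2080) = 13.3 V.

V ≈ 13.3 V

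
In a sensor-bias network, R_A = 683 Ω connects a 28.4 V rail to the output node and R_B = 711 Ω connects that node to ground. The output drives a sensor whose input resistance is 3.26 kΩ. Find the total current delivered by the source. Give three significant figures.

R_B‖R_L = 583.7 Ω, so the source sees R_A + R_B‖R_L = 1267 Ω.
I = 28.4 V / 1267 Ω = 22.4 mA.

I ≈ 22.4 mA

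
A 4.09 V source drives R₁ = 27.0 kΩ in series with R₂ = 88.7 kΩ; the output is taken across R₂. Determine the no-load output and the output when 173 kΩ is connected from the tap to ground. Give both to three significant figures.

Open-circuit: V = 4.09 × 88.7/(27.0 + 88.7) = 3.14 V.
With the load, R₂ becomes R₂‖R_L = 58.64 kΩ, so V = 4.09 × 58.64/85.64 = 2.80 V.

Unloaded: 3.14 V; loaded: 2.80 V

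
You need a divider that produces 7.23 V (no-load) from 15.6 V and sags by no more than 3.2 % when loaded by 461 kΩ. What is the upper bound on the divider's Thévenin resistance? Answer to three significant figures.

R_th ≤ 15.2 kΩ

Loading drop = R_th/(R_th + R_L) ≤ 0.0320, so R_th ≤ R_L · ε/(1−ε) = 461 kΩ × 0.0320/0.9680 = 15.2 kΩ.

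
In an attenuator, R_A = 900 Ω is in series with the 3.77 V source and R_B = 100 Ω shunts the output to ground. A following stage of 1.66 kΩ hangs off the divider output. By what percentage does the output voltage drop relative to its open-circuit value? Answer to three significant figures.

The divider's output (Thévenin) resistance is R_A‖R_B = 90.00 Ω.
Fractional drop under load = R_th/(R_th + R_L) = 90.00 / (90.00 + 1660) = 0.05143.
So the output falls by 5.14 %.

5.14 %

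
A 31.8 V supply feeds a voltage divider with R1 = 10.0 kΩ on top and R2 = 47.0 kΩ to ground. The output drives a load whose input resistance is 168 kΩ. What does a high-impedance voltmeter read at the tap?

V_out ≈ 25.0 V

The load sits in parallel with R2: R2‖R_L = (47.0 × 168) / (47.0 + 168) = 36.73 kΩ.
V_out = 31.8 × 36.73 / (10.0 + 36.73) = 31.8 × 36.73/46.73 = 25.0 V.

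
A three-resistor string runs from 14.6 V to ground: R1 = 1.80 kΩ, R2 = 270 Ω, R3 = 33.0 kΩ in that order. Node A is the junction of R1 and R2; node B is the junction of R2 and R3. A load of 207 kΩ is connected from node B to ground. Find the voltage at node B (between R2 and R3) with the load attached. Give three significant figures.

V ≈ 13.6 V

At node B, R3 is in parallel with the load: R3‖R_L = 28460 Ω.
Below node A the resistance is R2 + (R3‖R_L) = 28730 Ω, so V_A = 14.6 × 28730/30530 = 13.74 V.
Then V_B = V_A × (R3‖R_L)/(R2 + R3‖R_L) = 13.74 × 28460/28730 = 13.6 V.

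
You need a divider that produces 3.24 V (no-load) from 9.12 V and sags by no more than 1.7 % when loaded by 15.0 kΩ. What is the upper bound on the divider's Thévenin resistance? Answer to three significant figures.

Loading drop = R_th/(R_th + R_L) ≤ 0.0170, so R_th ≤ R_L · ε/(1−ε) = 15.0 kΩ × 0.0170/0.9830 = 259 Ω.
(Any R1, R2 with R2/(R1+R2) = 0.355 and R1‖R2 ≤ 259 Ω will meet the spec.)

R_th ≤ 259 Ω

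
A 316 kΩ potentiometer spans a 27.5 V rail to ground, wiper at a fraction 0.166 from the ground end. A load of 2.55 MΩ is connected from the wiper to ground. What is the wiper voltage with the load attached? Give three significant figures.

V ≈ 4.49 V

The wiper splits the pot into (1−α)R = 263.5 kΩ above and αR = 52.46 kΩ below.
Lower section ‖ load = 51.40 kΩ.
V_wiper = 27.5 × 51.40/(263.5 + 51.40) = 4.49 V.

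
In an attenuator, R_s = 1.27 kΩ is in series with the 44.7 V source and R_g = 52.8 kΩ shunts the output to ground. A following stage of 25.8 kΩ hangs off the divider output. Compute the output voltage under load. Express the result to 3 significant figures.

V_out ≈ 41.6 V

The load sits in parallel with R_g: R_g‖R_L = (52.8 × 25.8) / (52.8 + 25.8) = 17.33 kΩ.
V_out = 44.7 × 17.33 / (1.27 + 17.33) = 44.7 × 17.33/18.60 = 41.6 V.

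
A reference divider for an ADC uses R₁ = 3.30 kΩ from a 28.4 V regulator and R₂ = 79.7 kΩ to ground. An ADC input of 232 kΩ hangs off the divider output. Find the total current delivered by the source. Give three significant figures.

I ≈ 0.454 mA

R₂‖R_L = 59.32 kΩ, so the source sees R₁ + R₂‖R_L = 62.62 kΩ.
I = 28.4 V / 62.62 kΩ = 0.454 mA.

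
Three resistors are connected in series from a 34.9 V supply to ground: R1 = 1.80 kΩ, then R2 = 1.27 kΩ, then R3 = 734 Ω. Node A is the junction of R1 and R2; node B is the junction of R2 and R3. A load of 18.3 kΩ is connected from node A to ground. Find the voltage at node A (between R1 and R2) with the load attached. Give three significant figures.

V ≈ 17.5 V

Below node A the series string R2+R3 = 2004 Ω sits in parallel with the 18300 Ω load: 1806 Ω.
V_A = 34.9 × 1806/(1800 + 1806) = 17.5 V.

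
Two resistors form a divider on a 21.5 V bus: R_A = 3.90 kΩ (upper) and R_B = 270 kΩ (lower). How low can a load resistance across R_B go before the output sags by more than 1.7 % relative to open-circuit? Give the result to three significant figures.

Output resistance R_th = R_A‖R_B = (3.90 × 270)/273.9 = 3.844 kΩ.
The fractional drop is R_th/(R_th + R_L); requiring this ≤ 0.0170 gives R_L ≥ R_th(1/0.0170 − 1) = 3.844 × 57.82 = 222 kΩ.

R_L(min) ≈ 222 kΩ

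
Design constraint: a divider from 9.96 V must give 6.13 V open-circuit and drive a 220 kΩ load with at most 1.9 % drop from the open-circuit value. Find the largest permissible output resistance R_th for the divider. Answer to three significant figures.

R_th ≤ 4.26 kΩ

Loading drop = R_th/(R_th + R_L) ≤ 0.0190, so R_th ≤ R_L · ε/(1−ε) = 220 kΩ × 0.0190/0.9810 = 4.26 kΩ.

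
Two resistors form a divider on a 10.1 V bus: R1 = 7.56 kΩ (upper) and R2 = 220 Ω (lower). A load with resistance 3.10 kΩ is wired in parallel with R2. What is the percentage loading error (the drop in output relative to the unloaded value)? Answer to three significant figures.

The divider's output (Thévenin) resistance is R1‖R2 = 213.8 Ω.
Fractional drop under load = R_th/(R_th + R_L) = 213.8 / (213.8 + 3100) = 0.06451.
So the output falls by 6.45 %.

6.45 %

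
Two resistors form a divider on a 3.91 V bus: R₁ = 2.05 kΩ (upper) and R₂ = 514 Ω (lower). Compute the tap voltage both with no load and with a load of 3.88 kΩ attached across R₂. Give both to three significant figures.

Unloaded: 0.784 V; loaded: 0.709 V

Open-circuit: V = 3.91 × 514/(2050 + 514) = 0.784 V.
With the load, R₂ becomes R₂‖R_L = 453.9 Ω, so V = 3.91 × 453.9/2504 = 0.709 V.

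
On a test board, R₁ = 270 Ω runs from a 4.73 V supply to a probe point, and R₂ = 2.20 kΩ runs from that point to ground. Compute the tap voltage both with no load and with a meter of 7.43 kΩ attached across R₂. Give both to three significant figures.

Unloaded: 4.21 V; loaded: 4.08 V

Open-circuit: V = 4.73 × 2200/(270 + 2200) = 4.21 V.
With the load, R₂ becomes R₂‖R_L = 1697 Ω, so V = 4.73 × 1697/1967 = 4.08 V.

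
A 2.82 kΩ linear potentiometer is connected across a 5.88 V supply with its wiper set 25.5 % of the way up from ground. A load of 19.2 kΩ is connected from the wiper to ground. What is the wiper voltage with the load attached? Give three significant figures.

V ≈ 1.46 V

The wiper splits the pot into (1−α)R = 2101 Ω above and αR = 719.1 Ω below.
Lower section ‖ load = 693.1 Ω.
V_wiper = 5.88 × 693.1/(2101 + 693.1) = 1.46 V.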